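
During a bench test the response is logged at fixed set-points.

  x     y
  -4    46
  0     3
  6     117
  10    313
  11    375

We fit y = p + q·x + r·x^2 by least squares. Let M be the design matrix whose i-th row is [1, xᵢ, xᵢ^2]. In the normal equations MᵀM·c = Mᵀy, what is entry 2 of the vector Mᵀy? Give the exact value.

Entry 2 ↔ basis x, so (Mᵀy)_{2} = Σᵢ (x)·yᵢ = (-4)·(46) + (0)·(3) + (6)·(117) + (10)·(313) + (11)·(375) = 7773.

7773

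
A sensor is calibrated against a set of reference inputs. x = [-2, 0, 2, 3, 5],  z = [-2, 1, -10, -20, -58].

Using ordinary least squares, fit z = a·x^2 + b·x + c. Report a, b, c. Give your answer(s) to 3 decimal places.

a = -2.023, b = -1.783, c = 2.045

From the data, Σx^2·x^2 = 738, Σx^2·x = 152, Σx^2 = 42, Σx·x = 42, Σx = 8, Σ1 = 5.
For Aᵀz: Σx^2·z = -1678, Σx·z = -366, Σz = -89.
So AᵀA·[a, b, c]ᵀ = Aᵀz: [[738, 152, 42]; [152, 42, 8]; [42, 8, 5]]·[a, b, c]ᵀ = [-1678, -366, -89]ᵀ.
Solving the 3×3 system (Gaussian elimination) gives a = -10258/5071, b = -9041/5071, c = 10369/5071.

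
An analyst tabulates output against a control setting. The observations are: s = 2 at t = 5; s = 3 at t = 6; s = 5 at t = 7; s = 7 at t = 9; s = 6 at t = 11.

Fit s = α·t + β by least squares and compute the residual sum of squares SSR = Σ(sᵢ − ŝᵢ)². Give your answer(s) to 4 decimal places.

SSR = 4.4483

Entries of XᵀX: Σt·t = 312, Σt = 38, Σ1 = 5.
And Σt·s = 192, Σs = 23.
Δ = 312·5 − 38² = 116.
α = (192·5 − 38·23)/116 = 43/58; β = (312·23 − 38·192)/116 = -30/29.
Residuals: -39/58, -12/29, 49/58, 79/58, -65/58; SSR = 129/29.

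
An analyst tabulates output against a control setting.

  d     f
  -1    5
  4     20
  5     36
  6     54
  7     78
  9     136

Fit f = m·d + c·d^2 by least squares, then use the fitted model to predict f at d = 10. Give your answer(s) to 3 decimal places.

f̂ = 171.270

Forming XᵀX = [[208, 1476]; [1476, 11140]] and Xᵀf = [2349, 18007]ᵀ gives XᵀX·[m, c]ᵀ = Xᵀf.
Determinant 208·11140 − 1476² = 138544.
m = (2349·11140 − 1476·18007)/138544 = -51309/17318; c = (208·18007 − 1476·2349)/138544 = 69583/34636.
At d = 10: f̂ = (-51309/17318)·(10) + (69583/34636)·(100) = 1483030/8659.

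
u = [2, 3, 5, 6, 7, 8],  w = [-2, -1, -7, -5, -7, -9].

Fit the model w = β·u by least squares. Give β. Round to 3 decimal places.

The normal system MᵀM·[β]ᵀ = Mᵀw is [[187]]·[β]ᵀ = [-193]ᵀ.
Hence β = -193 / 187 ≈ -1.03209.

β = -1.032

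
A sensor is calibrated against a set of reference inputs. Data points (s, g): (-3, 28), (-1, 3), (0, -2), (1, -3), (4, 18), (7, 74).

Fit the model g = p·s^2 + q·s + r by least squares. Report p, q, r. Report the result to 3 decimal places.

Entries of AᵀA: Σs^2·s^2 = 2740, Σs^2·s = 380, Σs^2 = 76, Σs·s = 76, Σs = 8, Σ1 = 6.
Moment sums: Σs^2·g = 4166, Σs·g = 500, Σg = 118.
So AᵀA·[p, q, r]ᵀ = Aᵀg: [[2740, 380, 76]; [380, 76, 8]; [76, 8, 6]]·[p, q, r]ᵀ = [4166, 500, 118]ᵀ.
Inverting the 3×3 Gram matrix, [p, q, r]ᵀ = [29639/14424, -50767/14424, -4011/2404]ᵀ.

p = 2.055, q = -3.520, r = -1.668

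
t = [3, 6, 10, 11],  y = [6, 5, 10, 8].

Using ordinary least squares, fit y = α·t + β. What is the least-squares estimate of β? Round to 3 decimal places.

With design matrix M, MᵀM = [[266, 30]; [30, 4]] and Mᵀy = [236, 29]ᵀ.
Eliminating β: 4·(row 1) − 30·(row 2) gives 164·α = 4·236 − 30·29 = 74, so α = 37/82.
Then β = (29 − 30·(37/82))/4 = 317/82.

β = 3.866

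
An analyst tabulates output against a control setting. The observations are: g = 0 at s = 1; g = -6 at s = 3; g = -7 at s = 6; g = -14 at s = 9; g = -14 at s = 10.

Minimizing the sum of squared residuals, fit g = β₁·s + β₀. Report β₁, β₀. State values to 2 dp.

β₁ = -1.50, β₀ = 0.50

Setting ∂/∂β₁ … = 0 gives: 227·β₁ + 29·β₀ = -326;  29·β₁ + 5·β₀ = -41.
(Σs·s = 227, Σs = 29, Σ1 = 5, Σs·g = -326, Σg = -41.)
Δ = 227·5 − 29² = 294.
β₁ = ((-326)·5 − 29·(-41))/294 = -3/2; β₀ = (227·(-41) − 29·(-326))/294 = 1/2.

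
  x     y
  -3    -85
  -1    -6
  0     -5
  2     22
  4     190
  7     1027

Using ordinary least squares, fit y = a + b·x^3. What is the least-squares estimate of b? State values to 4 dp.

Setting ∂/∂a … = 0 gives: 6·a + 387·b = 1143;  387·a + 122539·b = 366898.
det = 6·122539 − 387² = 585465.
a = (1143·122539 − 387·366898)/585465 = -642483/195155; b = (6·366898 − 387·1143)/585465 = 586349/195155.

b = 3.0045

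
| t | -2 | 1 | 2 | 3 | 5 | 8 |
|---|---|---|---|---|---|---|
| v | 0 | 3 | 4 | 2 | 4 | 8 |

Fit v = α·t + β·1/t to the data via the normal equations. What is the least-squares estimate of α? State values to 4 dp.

α = 0.8679

Sums needed: Σt·t = 107, Σt·1/t = 6, Σ1/t·1/t = 24001/14400.
Moment sums: Σt·v = 101, Σ1/t·v = 112/15.
So XᵀX·[α, β]ᵀ = Xᵀv: [[107, 6]; [6, 24001/14400]]·[α, β]ᵀ = [101, 112/15]ᵀ.
Determinant 107·(24001/14400) − 6² = 2049707/14400.
α = (101·(24001/14400) − 6·(112/15))/(2049707/14400) = 1778981/2049707; β = (107·(112/15) − 6·101)/(2049707/14400) = 2778240/2049707.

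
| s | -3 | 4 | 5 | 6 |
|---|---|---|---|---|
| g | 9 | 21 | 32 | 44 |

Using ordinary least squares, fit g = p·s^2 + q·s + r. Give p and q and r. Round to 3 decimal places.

Entries of XᵀX: Σs^2·s^2 = 2258, Σs^2·s = 378, Σs^2 = 86, Σs·s = 86, Σs = 12, Σ1 = 4.
Moment sums: Σs^2·g = 2801, Σs·g = 481, Σg = 106.
Inverting the 3×3 Gram matrix, [p, q, r]ᵀ = [654/605, 4027/6050, 347/275]ᵀ.

p = 1.081, q = 0.666, r = 1.262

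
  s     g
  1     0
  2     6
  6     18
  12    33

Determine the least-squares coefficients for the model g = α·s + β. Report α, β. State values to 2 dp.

The normal system XᵀX·[α, β]ᵀ = Xᵀg is [[185, 21]; [21, 4]]·[α, β]ᵀ = [516, 57]ᵀ.
Δ = 185·4 − 21² = 299.
α = (516·4 − 21·57)/299 = 867/299; β = (185·57 − 21·516)/299 = -291/299.

α = 2.90, β = -0.97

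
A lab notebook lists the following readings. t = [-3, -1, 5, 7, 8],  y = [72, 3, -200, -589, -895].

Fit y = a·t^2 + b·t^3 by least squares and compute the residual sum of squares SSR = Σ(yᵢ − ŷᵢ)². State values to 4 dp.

Sums needed: Σt^2·t^2 = 7204, Σt^2·t^3 = 52456, Σt^3·t^3 = 396148.
And Σt^2·y = -90490, Σt^3·y = -687214.
Normal equations: [[7204, 52456]; [52456, 396148]]·[a, b]ᵀ = [-90490, -687214]ᵀ.
Determinant 7204·396148 − 52456² = 102218256.
a = ((-90490)·396148 − 52456·(-687214))/102218256 = 8377711/4259094; b = (7204·(-687214) − 52456·(-90490))/102218256 = -8497759/4259094.
Residuals: 302646/709849, -2049094/2129547, 68450/304221, -104354/101407, 1394987/2129547; SSR = 1878505/709849.

SSR = 2.6463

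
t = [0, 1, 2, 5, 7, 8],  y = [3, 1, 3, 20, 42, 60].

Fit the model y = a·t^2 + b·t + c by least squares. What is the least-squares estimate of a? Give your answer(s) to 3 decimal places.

Normal-equation sums: Σt^2·t^2 = 7139, Σt^2·t = 989, Σt^2 = 143, Σt·t = 143, Σt = 23, Σ1 = 6.
Moment sums: Σt^2·y = 6411, Σt·y = 881, Σy = 129.
Normal equations: [[7139, 989, 143]; [989, 143, 23]; [143, 23, 6]]·[a, b, c]ᵀ = [6411, 881, 129]ᵀ.
Row-reducing yields a = 9427/7680, b = -4331/1536, c = 3909/1280.

a = 1.227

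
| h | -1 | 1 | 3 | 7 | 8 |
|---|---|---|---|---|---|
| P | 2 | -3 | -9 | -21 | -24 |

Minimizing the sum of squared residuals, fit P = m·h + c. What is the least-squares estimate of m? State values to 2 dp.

m = -2.92

Sums needed: Σh·h = 124, Σh = 18, Σ1 = 5.
Moment sums: Σh·P = -371, ΣP = -55.
AᵀA·[m, c]ᵀ = AᵀP becomes [[124, 18]; [18, 5]]·[m, c]ᵀ = [-371, -55]ᵀ.
Δ = 124·5 − 18² = 296.
m = ((-371)·5 − 18·(-55))/296 = -865/296; c = (124·(-55) − 18·(-371))/296 = -71/148.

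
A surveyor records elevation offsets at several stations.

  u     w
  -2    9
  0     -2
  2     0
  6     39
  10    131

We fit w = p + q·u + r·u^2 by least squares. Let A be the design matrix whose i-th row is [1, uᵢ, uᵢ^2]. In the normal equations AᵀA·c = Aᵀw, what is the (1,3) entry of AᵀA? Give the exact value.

144

Row 1 ↔ basis 1, column 3 ↔ basis u^2, so (AᵀA)_{1,3} = Σᵢ u^2 = (1)·(4) + (1)·(0) + (1)·(4) + (1)·(36) + (1)·(100) = 144.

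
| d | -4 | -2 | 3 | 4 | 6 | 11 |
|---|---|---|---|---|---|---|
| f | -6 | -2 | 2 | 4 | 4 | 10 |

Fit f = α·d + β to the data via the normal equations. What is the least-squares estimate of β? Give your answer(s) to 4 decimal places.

β = -1.0000

Forming XᵀX = [[202, 18]; [18, 6]] and Xᵀf = [184, 12]ᵀ gives XᵀX·[α, β]ᵀ = Xᵀf.
Determinant 202·6 − 18² = 888.
α = (184·6 − 18·12)/888 = 1; β = (202·12 − 18·184)/888 = -1.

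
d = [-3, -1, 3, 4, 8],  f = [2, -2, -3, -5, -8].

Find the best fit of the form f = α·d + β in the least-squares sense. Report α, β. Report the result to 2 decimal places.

Compute the Gram sums: Σd·d = 99, Σd = 11, Σ1 = 5.
For Xᵀf: Σd·f = -97, Σf = -16.
XᵀX·[α, β]ᵀ = Xᵀf becomes [[99, 11]; [11, 5]]·[α, β]ᵀ = [-97, -16]ᵀ.
Δ = 99·5 − 11² = 374.
α = ((-97)·5 − 11·(-16))/374 = -309/374; β = (99·(-16) − 11·(-97))/374 = -47/34.

α = -0.83, β = -1.38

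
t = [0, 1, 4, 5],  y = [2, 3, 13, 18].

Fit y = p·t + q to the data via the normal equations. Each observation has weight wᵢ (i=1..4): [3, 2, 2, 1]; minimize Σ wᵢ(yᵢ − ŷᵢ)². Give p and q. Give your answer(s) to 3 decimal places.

Sums needed: Σwᵢ·t·t = 59, Σwᵢ·t = 15, Σwᵢ·1 = 8.
And Σwᵢ·t·y = 200, Σwᵢ·y = 56.
So XᵀWX·[p, q]ᵀ = XᵀWy: [[59, 15]; [15, 8]]·[p, q]ᵀ = [200, 56]ᵀ.
Eliminating q: 8·(row 1) − 15·(row 2) gives 247·p = 8·200 − 15·56 = 760, so p = 40/13.
Then q = (56 − 15·(40/13))/8 = 16/13.

p = 3.077, q = 1.231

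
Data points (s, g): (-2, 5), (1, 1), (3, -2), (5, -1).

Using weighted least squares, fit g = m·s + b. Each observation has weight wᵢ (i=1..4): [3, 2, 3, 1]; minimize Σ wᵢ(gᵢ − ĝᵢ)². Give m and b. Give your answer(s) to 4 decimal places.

Forming AᵀWA = [[66, 10]; [10, 9]] and AᵀWg = [-51, 10]ᵀ gives AᵀWA·[m, b]ᵀ = AᵀWg.
Δ = 66·9 − 10² = 494.
m = ((-51)·9 − 10·10)/494 = -43/38; b = (66·10 − 10·(-51))/494 = 45/19.

m = -1.1316, b = 2.3684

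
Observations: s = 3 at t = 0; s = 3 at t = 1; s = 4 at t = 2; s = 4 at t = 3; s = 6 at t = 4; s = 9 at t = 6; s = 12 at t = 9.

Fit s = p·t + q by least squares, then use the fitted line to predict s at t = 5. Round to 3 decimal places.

Normal-equation sums: Σt·t = 147, Σt = 25, Σ1 = 7.
And Σt·s = 209, Σs = 41.
Normal equations: [[147, 25]; [25, 7]]·[p, q]ᵀ = [209, 41]ᵀ.
det = 147·7 − 25² = 404.
p = (209·7 − 25·41)/404 = 219/202; q = (147·41 − 25·209)/404 = 401/202.
At t = 5: ŝ = (219/202)·(5) + (401/202)·(1) = 748/101.

ŝ = 7.406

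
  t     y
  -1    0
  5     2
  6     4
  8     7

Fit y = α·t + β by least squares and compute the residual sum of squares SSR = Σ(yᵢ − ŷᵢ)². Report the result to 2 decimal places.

Sums needed: Σt·t = 126, Σt = 18, Σ1 = 4.
And Σt·y = 90, Σy = 13.
Eliminating β: 4·(row 1) − 18·(row 2) gives 180·α = 4·90 − 18·13 = 126, so α = 7/10.
Then β = (13 − 18·(7/10))/4 = 1/10.
Residuals: 3/5, -8/5, -3/10, 13/10; SSR = 47/10.

SSR = 4.70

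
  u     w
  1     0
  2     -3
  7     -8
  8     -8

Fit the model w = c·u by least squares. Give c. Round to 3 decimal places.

c = -1.068

Entries of MᵀM: Σu·u = 118.
Right-hand side: Σu·w = -126.
Normal equations: [[118]]·[c]ᵀ = [-126]ᵀ.
Hence c = -126 / 118 ≈ -1.0678.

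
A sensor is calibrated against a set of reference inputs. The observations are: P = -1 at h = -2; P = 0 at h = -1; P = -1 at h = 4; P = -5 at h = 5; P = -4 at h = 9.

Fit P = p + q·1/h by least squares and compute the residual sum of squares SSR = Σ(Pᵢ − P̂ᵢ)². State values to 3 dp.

SSR = 9.858

Compute the Gram sums: Σ1 = 5, Σ1/h = -169/180, Σ1/h·1/h = 44221/32400.
Moment sums: ΣP = -11, Σ1/h·P = -43/36.
Normal equations: [[5, -169/180]; [-169/180, 44221/32400]]·[p, q]ᵀ = [-11, -43/36]ᵀ.
Δ = 5·(44221/32400) − (-169/180)² = 12034/2025.
p = ((-11)·(44221/32400) − (-169/180)·(-43/36))/(12034/2025) = -261383/96272; q = (5·(-43/36) − (-169/180)·(-11))/(12034/2025) = -66015/24068.
Residuals: 33081/96272, -2677/96272, 115563/48136, -167165/96272, -94365/96272; SSR = 474539/48136.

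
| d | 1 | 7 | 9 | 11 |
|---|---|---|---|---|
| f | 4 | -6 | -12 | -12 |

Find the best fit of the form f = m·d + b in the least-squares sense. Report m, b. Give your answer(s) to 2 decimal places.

m = -1.71, b = 5.50

Normal-equation sums: Σd·d = 252, Σd = 28, Σ1 = 4.
For Xᵀf: Σd·f = -278, Σf = -26.
Δ = 252·4 − 28² = 224.
m = ((-278)·4 − 28·(-26))/224 = -12/7; b = (252·(-26) − 28·(-278))/224 = 11/2.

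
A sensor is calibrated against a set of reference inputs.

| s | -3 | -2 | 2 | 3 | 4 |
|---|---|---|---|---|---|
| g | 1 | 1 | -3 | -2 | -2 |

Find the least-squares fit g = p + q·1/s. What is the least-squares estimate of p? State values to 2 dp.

With design matrix A, AᵀA = [[5, 1/4]; [1/4, 113/144]] and Aᵀg = [-5, -7/2]ᵀ.
Eliminating q: (113/144)·(row 1) − (1/4)·(row 2) gives (139/36)·p = (113/144)·(-5) − (1/4)·(-7/2) = -439/144, so p = -439/556.
Then q = ((-7/2) − (1/4)·(-439/556))/(113/144) = -585/139.

p = -0.79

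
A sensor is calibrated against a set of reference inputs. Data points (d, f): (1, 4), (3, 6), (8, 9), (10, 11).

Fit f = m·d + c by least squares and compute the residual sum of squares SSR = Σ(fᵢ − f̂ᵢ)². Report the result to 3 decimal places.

SSR = 0.302

The normal equations are: 174·m + 22·c = 204;  22·m + 4·c = 30.
Determinant 174·4 − 22² = 212.
m = (204·4 − 22·30)/212 = 39/53; c = (174·30 − 22·204)/212 = 183/53.
Residuals: -10/53, 18/53, -18/53, 10/53; SSR = 16/53.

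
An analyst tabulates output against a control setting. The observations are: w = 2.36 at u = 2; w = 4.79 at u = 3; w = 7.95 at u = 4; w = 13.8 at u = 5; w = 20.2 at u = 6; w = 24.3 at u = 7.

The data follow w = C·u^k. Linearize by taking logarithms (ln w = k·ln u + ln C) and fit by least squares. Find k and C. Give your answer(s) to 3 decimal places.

k = 1.923, C = 0.599

Linearized form: ln w = k·ln u + ln C. From the 6 transformed points,
AᵀA = [[13.1965, 8.5252]; [8.5252, 6]], rhs = [21.0083, 13.3192]ᵀ  (here Σln u = 8.5252, Σ(ln u)² = 13.1965, Σln w = 13.3192, Σln u·ln w = 21.0083).
Δ = 13.1965·6 − (8.5252)² = 6.5005; k = (21.0083·6 − 8.5252·13.3192)/6.5005 = 1.92318, ln C = (13.1965·13.3192 − 8.5252·21.0083)/6.5005 = -0.51270, so C = exp(-0.51270) = 0.59888.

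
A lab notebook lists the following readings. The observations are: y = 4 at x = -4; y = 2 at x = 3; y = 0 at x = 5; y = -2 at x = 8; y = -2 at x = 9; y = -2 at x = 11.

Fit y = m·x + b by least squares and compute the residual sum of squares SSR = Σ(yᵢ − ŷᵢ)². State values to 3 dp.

SSR = 2.028

With design matrix A, AᵀA = [[316, 32]; [32, 6]] and Aᵀy = [-66, 0]ᵀ.
Determinant 316·6 − 32² = 872.
m = ((-66)·6 − 32·0)/872 = -99/218; b = (316·0 − 32·(-66))/872 = 264/109.
Residuals: -26/109, 205/218, -33/218, -86/109, -73/218, 125/218; SSR = 221/109.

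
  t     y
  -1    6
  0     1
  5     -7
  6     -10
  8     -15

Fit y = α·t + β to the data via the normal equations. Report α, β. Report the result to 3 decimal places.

α = -2.141, β = 2.706

The normal equations are: 126·α + 18·β = -221;  18·α + 5·β = -25.
(Σt·t = 126, Σt = 18, Σ1 = 5, Σt·y = -221, Σy = -25.)
det = 126·5 − 18² = 306.
α = ((-221)·5 − 18·(-25))/306 = -655/306; β = (126·(-25) − 18·(-221))/306 = 46/17.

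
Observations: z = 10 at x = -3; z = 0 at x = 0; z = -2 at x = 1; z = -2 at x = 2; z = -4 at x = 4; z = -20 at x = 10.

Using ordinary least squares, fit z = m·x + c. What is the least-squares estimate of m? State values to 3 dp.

m = -2.158

Entries of MᵀM: Σx·x = 130, Σx = 14, Σ1 = 6.
Right-hand side: Σx·z = -252, Σz = -18.
So MᵀM·[m, c]ᵀ = Mᵀz: [[130, 14]; [14, 6]]·[m, c]ᵀ = [-252, -18]ᵀ.
det = 130·6 − 14² = 584.
m = ((-252)·6 − 14·(-18))/584 = -315/146; c = (130·(-18) − 14·(-252))/584 = 297/146.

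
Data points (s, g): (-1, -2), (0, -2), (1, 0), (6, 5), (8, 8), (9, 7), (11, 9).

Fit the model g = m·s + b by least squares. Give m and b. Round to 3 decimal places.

m = 0.984, b = -1.206

From the data, Σs·s = 304, Σs = 34, Σ1 = 7.
For Aᵀg: Σs·g = 258, Σg = 25.
Δ = 304·7 − 34² = 972.
m = (258·7 − 34·25)/972 = 239/243; b = (304·25 − 34·258)/972 = -293/243.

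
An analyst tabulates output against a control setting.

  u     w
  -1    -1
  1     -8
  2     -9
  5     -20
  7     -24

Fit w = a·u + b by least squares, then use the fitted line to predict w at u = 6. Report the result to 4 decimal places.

ŵ = -21.7647

Setting ∂/∂a … = 0 gives: 80·a + 14·b = -293;  14·a + 5·b = -62.
Δ = 80·5 − 14² = 204.
a = ((-293)·5 − 14·(-62))/204 = -199/68; b = (80·(-62) − 14·(-293))/204 = -143/34.
At u = 6: ŵ = (-199/68)·(6) + (-143/34)·(1) = -370/17.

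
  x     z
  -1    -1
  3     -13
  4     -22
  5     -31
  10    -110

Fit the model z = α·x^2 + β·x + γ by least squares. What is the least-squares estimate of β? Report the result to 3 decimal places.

With design matrix M, MᵀM = [[10963, 1215, 151]; [1215, 151, 21]; [151, 21, 5]] and Mᵀz = [-12245, -1381, -177]ᵀ.
Row-reducing yields α = -78721/80959, β = -93922/80959, γ = -94102/80959.

β = -1.160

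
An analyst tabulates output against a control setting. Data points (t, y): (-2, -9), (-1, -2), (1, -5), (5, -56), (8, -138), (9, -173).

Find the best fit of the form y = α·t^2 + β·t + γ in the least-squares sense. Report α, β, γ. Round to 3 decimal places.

α = -2.038, β = -0.710, γ = -1.696

Entries of XᵀX: Σt^2·t^2 = 11300, Σt^2·t = 1358, Σt^2 = 176, Σt·t = 176, Σt = 20, Σ1 = 6.
And Σt^2·y = -24288, Σt·y = -2926, Σy = -383.
So XᵀX·[α, β, γ]ᵀ = Xᵀy: [[11300, 1358, 176]; [1358, 176, 20]; [176, 20, 6]]·[α, β, γ]ᵀ = [-24288, -2926, -383]ᵀ.
Inverting the 3×3 Gram matrix, [α, β, γ]ᵀ = [-116234/57045, -40528/57045, -64499/38030]ᵀ.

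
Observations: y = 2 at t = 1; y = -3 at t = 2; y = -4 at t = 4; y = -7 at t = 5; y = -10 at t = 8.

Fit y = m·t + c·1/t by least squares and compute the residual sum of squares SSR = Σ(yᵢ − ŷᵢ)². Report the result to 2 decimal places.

From the data, Σt·t = 110, Σt·1/t = 5, Σ1/t·1/t = 2189/1600.
Moment sums: Σt·y = -135, Σ1/t·y = -63/20.
Eliminating c: (2189/1600)·(row 1) − 5·(row 2) gives (20079/160)·m = (2189/1600)·(-135) − 5·(-63/20) = -54063/320, so m = -6007/4462.
Then c = ((-63/20) − 5·(-6007/4462))/(2189/1600) = 5840/2231.
Residuals: 3251/4462, -3606/2231, 1630/2231, -3535/4462, 988/2231; SSR = 20083/4462.

SSR = 4.50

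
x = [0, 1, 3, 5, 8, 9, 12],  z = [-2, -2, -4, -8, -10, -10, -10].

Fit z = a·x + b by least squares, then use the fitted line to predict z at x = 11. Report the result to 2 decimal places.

ẑ = -11.03

With design matrix A, AᵀA = [[324, 38]; [38, 7]] and Aᵀz = [-344, -46]ᵀ.
Determinant 324·7 − 38² = 824.
a = ((-344)·7 − 38·(-46))/824 = -165/206; b = (324·(-46) − 38·(-344))/824 = -229/103.
At x = 11: ẑ = (-165/206)·(11) + (-229/103)·(1) = -2273/206.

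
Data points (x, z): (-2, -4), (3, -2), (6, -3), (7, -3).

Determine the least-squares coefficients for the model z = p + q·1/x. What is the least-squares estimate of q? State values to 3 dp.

Compute the Gram sums: Σ1 = 4, Σ1/x = 1/7, Σ1/x·1/x = 361/882.
And Σz = -12, Σ1/x·z = 17/42.
So AᵀA·[p, q]ᵀ = Aᵀz: [[4, 1/7]; [1/7, 361/882]]·[p, q]ᵀ = [-12, 17/42]ᵀ.
Eliminating q: (361/882)·(row 1) − (1/7)·(row 2) gives (713/441)·p = (361/882)·(-12) − (1/7)·(17/42) = -487/98, so p = -4383/1426.
Then q = ((17/42) − (1/7)·(-4383/1426))/(361/882) = 1470/713.

q = 2.062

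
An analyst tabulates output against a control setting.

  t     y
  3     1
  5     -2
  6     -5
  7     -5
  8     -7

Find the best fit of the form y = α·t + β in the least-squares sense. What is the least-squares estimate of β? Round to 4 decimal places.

Forming MᵀM = [[183, 29]; [29, 5]] and Mᵀy = [-128, -18]ᵀ gives MᵀM·[α, β]ᵀ = Mᵀy.
Eliminating β: 5·(row 1) − 29·(row 2) gives 74·α = 5·(-128) − 29·(-18) = -118, so α = -59/37.
Then β = ((-18) − 29·(-59/37))/5 = 209/37.

β = 5.6486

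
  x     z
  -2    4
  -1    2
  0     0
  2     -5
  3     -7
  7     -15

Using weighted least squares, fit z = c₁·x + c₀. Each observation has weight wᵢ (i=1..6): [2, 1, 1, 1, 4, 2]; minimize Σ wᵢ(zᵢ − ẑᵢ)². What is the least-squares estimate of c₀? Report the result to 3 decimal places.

c₀ = -0.354

Compute the Gram sums: Σwᵢ·x·x = 147, Σwᵢ·x = 23, Σwᵢ·1 = 11.
For MᵀWz: Σwᵢ·x·z = -322, Σwᵢ·z = -53.
MᵀWM·[c₁, c₀]ᵀ = MᵀWz becomes [[147, 23]; [23, 11]]·[c₁, c₀]ᵀ = [-322, -53]ᵀ.
Determinant 147·11 − 23² = 1088.
c₁ = ((-322)·11 − 23·(-53))/1088 = -2323/1088; c₀ = (147·(-53) − 23·(-322))/1088 = -385/1088.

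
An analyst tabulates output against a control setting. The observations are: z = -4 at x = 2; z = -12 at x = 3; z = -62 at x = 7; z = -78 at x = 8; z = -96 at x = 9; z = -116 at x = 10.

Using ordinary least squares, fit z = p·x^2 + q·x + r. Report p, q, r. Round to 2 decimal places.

p = -0.81, q = -4.26, r = 7.89

Normal-equation sums: Σx^2·x^2 = 23155, Σx^2·x = 2619, Σx^2 = 307, Σx·x = 307, Σx = 39, Σ1 = 6.
For Mᵀz: Σx^2·z = -27530, Σx·z = -3126, Σz = -368.
Normal equations: [[23155, 2619, 307]; [2619, 307, 39]; [307, 39, 6]]·[p, q, r]ᵀ = [-27530, -3126, -368]ᵀ.
Row-reducing yields p = -2351/2896, q = -12333/2896, r = 5709/724.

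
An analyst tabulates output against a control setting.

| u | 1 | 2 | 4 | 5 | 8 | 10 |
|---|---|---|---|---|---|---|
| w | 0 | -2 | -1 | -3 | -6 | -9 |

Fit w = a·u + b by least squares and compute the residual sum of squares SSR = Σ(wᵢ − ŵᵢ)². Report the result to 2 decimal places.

Normal-equation sums: Σu·u = 210, Σu = 30, Σ1 = 6.
For Aᵀw: Σu·w = -161, Σw = -21.
det = 210·6 − 30² = 360.
a = ((-161)·6 − 30·(-21))/360 = -14/15; b = (210·(-21) − 30·(-161))/360 = 7/6.
Residuals: -7/30, -13/10, 47/30, 1/2, 3/10, -5/6; SSR = 157/30.

SSR = 5.23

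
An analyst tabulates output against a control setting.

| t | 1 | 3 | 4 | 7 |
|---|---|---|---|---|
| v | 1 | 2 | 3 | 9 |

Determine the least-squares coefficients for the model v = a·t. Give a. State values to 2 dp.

The normal system XᵀX·[a]ᵀ = Xᵀv is [[75]]·[a]ᵀ = [82]ᵀ.
a = 82/75 = 1.09333.

a = 1.09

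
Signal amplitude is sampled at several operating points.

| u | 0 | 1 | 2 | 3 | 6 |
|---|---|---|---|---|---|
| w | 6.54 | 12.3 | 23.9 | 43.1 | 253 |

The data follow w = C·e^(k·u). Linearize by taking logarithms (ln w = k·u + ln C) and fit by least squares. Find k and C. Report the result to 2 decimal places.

k = 0.61, C = 6.77

Taking logs, ln w = k·u + ln C, so regress ln w on u.
AᵀA = [[50.0000, 12.0000]; [12.0000, 5]], rhs = [53.3483, 16.8583]ᵀ  (here Σu = 12.0000, Σ(u)² = 50.0000, Σln w = 16.8583, Σu·ln w = 53.3483).
Δ = 50.0000·5 − (12.0000)² = 106.0000; k = (53.3483·5 − 12.0000·16.8583)/106.0000 = 0.60794, ln C = (50.0000·16.8583 − 12.0000·53.3483)/106.0000 = 1.91262, so C = exp(1.91262) = 6.77077.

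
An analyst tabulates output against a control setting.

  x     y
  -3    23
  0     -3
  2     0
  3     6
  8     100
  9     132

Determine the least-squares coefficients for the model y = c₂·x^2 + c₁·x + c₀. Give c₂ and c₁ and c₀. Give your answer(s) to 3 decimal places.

c₂ = 1.968, c₁ = -2.784, c₀ = -2.966

Forming MᵀM = [[10835, 1249, 167]; [1249, 167, 19]; [167, 19, 6]] and Mᵀy = [17353, 1937, 258]ᵀ gives MᵀM·[c₂, c₁, c₀]ᵀ = Mᵀy.
Row-reducing yields c₂ = 46687/23720, c₁ = -66047/23720, c₀ = -35173/11860.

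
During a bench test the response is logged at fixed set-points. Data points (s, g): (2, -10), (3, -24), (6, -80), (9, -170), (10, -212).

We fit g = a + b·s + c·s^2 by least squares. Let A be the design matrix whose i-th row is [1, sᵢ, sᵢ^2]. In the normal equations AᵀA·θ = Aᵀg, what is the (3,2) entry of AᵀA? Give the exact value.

Row 3 ↔ basis s^2, column 2 ↔ basis s, so (AᵀA)_{3,2} = Σᵢ (s^2)·(s) = (4)·(2) + (9)·(3) + (36)·(6) + (81)·(9) + (100)·(10) = 1980.

1980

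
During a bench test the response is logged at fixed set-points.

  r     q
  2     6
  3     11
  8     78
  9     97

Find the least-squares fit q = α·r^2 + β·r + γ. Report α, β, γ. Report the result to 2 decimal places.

α = 1.17, β = 0.30, γ = 0.26

Forming AᵀA = [[10754, 1276, 158]; [1276, 158, 22]; [158, 22, 4]] and Aᵀq = [12972, 1542, 192]ᵀ gives AᵀA·[α, β, γ]ᵀ = Aᵀq.
Inverting the 3×3 Gram matrix, [α, β, γ]ᵀ = [7/6, 67/222, 19/74]ᵀ.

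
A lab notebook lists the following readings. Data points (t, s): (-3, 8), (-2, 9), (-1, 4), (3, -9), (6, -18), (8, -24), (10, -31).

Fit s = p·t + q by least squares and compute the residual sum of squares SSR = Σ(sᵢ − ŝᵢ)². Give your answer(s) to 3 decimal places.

SSR = 8.929

The normal equations are: 223·p + 21·q = -683;  21·p + 7·q = -61.
det = 223·7 − 21² = 1120.
p = ((-683)·7 − 21·(-61))/1120 = -25/8; q = (223·(-61) − 21·(-683))/1120 = 37/56.
Residuals: -57/28, 117/56, 3/14, -2/7, 5/56, 19/56, -23/56; SSR = 125/14.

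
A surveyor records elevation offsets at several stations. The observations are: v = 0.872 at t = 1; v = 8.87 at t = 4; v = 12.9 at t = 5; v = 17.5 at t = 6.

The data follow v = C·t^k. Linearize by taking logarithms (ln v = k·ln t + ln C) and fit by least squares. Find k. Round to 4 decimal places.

k = 1.6738

Taking logs, ln v = k·ln t + ln C, so regress ln v on ln t.
Sums: Σln t = 4.7875, Σ(ln t)² = 7.7225, Σln v = 7.4651, Σln t·ln v = 12.2699.
Normal system: [[7.7225, 4.7875]; [4.7875, 4]]·[k, ln C]ᵀ = [12.2699, 7.4651]ᵀ.
Δ = 7.7225·4 − (4.7875)² = 7.9699; k = (12.2699·4 − 4.7875·7.4651)/7.9699 = 1.67383, ln C = (7.7225·7.4651 − 4.7875·12.2699)/7.9699 = -0.13708.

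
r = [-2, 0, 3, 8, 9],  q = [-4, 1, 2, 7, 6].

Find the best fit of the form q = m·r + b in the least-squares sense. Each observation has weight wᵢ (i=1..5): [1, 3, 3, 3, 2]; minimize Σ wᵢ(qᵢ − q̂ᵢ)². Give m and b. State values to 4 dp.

From the data, Σwᵢ·r·r = 385, Σwᵢ·r = 49, Σwᵢ·1 = 12.
Moment sums: Σwᵢ·r·q = 302, Σwᵢ·q = 38.
Normal equations: [[385, 49]; [49, 12]]·[m, b]ᵀ = [302, 38]ᵀ.
Determinant 385·12 − 49² = 2219.
m = (302·12 − 49·38)/2219 = 1762/2219; b = (385·38 − 49·302)/2219 = -24/317.

m = 0.7941, b = -0.0757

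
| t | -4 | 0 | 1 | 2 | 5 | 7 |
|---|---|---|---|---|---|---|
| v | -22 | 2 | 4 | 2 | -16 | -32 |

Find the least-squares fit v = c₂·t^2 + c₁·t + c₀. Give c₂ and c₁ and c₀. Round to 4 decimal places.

Entries of XᵀX: Σt^2·t^2 = 3299, Σt^2·t = 413, Σt^2 = 95, Σt·t = 95, Σt = 11, Σ1 = 6.
Moment sums: Σt^2·v = -2308, Σt·v = -208, Σv = -62.
Row-reducing yields c₂ = -19181/19318, c₁ = 36865/19318, c₀ = 18247/9659.

c₂ = -0.9929, c₁ = 1.9083, c₀ = 1.8891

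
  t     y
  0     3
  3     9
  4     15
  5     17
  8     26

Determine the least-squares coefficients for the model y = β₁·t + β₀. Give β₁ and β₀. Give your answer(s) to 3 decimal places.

The normal equations are: 114·β₁ + 20·β₀ = 380;  20·β₁ + 5·β₀ = 70.
(Σt·t = 114, Σt = 20, Σ1 = 5, Σt·y = 380, Σy = 70.)
Eliminating β₀: 5·(row 1) − 20·(row 2) gives 170·β₁ = 5·380 − 20·70 = 500, so β₁ = 50/17.
Then β₀ = (70 − 20·(50/17))/5 = 38/17.

β₁ = 2.941, β₀ = 2.235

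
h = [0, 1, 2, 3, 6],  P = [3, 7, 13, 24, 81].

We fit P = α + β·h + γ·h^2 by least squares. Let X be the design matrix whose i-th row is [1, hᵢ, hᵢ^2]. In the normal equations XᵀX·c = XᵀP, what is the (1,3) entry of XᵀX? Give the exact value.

Row 1 ↔ basis 1, column 3 ↔ basis h^2, so (XᵀX)_{1,3} = Σᵢ h^2 = (1)·(0) + (1)·(1) + (1)·(4) + (1)·(9) + (1)·(36) = 50.

50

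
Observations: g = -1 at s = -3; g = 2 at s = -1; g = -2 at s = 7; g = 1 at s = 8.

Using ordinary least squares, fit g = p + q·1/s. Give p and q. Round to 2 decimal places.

AᵀA·[p, q]ᵀ = Aᵀg reads: 4·p + (-179/168)·q = 0;  (-179/168)·p + (32377/28224)·q = -307/168.
Determinant 4·(32377/28224) − (-179/168)² = 32489/9408.
p = (0·(32377/28224) − (-179/168)·(-307/168))/(32489/9408) = -54953/97467; q = (4·(-307/168) − (-179/168)·0)/(32489/9408) = -68768/32489.

p = -0.56, q = -2.12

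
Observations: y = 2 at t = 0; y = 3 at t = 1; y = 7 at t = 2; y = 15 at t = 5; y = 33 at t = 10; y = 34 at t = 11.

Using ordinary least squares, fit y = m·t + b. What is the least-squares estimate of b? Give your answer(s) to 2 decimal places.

b = 0.77

From the data, Σt·t = 251, Σt = 29, Σ1 = 6.
Right-hand side: Σt·y = 796, Σy = 94.
So MᵀM·[m, b]ᵀ = Mᵀy: [[251, 29]; [29, 6]]·[m, b]ᵀ = [796, 94]ᵀ.
det = 251·6 − 29² = 665.
m = (796·6 − 29·94)/665 = 410/133; b = (251·94 − 29·796)/665 = 102/133.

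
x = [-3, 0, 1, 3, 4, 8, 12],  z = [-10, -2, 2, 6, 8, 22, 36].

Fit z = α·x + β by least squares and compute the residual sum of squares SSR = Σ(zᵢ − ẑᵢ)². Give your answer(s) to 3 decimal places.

Entries of AᵀA: Σx·x = 243, Σx = 25, Σ1 = 7.
For Aᵀz: Σx·z = 690, Σz = 62.
det = 243·7 − 25² = 1076.
α = (690·7 − 25·62)/1076 = 820/269; β = (243·62 − 25·690)/1076 = -546/269.
Residuals: 316/269, 8/269, 264/269, -300/269, -582/269, -96/269, 390/269; SSR = 2824/269.

SSR = 10.498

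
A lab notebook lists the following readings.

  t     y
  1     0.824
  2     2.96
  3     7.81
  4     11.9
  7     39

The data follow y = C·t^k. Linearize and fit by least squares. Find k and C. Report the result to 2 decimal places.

k = 1.99, C = 0.80

Taking logs, ln y = k·ln t + ln C, so regress ln y on ln t.
Σln t = 5.1240, Σ(ln t)² = 7.3958, Σln y = 9.0871, Σln t·ln y = 13.5725.
Equations: 7.3958·k + 5.1240·ln C = 13.5725;  5.1240·k + 5·ln C = 9.0871.
Solving (det = 10.7239): k = 1.98625, ln C = -0.21807, so C = exp(-0.21807) = 0.80407.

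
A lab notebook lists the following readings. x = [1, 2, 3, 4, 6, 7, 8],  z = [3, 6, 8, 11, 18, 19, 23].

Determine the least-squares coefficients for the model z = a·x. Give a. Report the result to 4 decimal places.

a = 2.8380

Sums needed: Σx·x = 179.
Moment sums: Σx·z = 508.
a = 508/179 = 2.83799.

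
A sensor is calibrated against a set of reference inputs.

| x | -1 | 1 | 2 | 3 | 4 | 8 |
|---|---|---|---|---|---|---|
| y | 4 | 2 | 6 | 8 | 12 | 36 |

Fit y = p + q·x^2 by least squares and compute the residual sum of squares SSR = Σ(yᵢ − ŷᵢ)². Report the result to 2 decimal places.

Normal-equation sums: Σ1 = 6, Σx^2 = 95, Σx^2·x^2 = 4451.
Right-hand side: Σy = 68, Σx^2·y = 2598.
Normal equations: [[6, 95]; [95, 4451]]·[p, q]ᵀ = [68, 2598]ᵀ.
Eliminating q: 4451·(row 1) − 95·(row 2) gives 17681·p = 4451·68 − 95·2598 = 55858, so p = 55858/17681.
Then q = (2598 − 95·(55858/17681))/4451 = 9128/17681.
Residuals: 5738/17681, -29624/17681, 13716/17681, 3438/17681, 10266/17681, -3534/17681; SSR = 69472/17681.

SSR = 3.93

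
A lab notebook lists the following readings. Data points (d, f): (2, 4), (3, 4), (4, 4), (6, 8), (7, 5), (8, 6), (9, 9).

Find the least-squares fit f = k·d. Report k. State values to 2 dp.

k = 0.96

From the data, Σd·d = 259.
And Σd·f = 248.
So AᵀA·[k]ᵀ = Aᵀf: [[259]]·[k]ᵀ = [248]ᵀ.
k = 248/259 = 0.957529.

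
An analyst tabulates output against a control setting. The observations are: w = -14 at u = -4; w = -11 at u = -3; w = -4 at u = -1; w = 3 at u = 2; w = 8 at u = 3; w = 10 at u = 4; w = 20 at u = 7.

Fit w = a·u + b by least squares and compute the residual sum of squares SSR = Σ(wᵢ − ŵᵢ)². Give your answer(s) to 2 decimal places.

SSR = 3.19

From the data, Σu·u = 104, Σu = 8, Σ1 = 7.
Right-hand side: Σu·w = 303, Σw = 12.
So MᵀM·[a, b]ᵀ = Mᵀw: [[104, 8]; [8, 7]]·[a, b]ᵀ = [303, 12]ᵀ.
Eliminating b: 7·(row 1) − 8·(row 2) gives 664·a = 7·303 − 8·12 = 2025, so a = 2025/664.
Then b = (12 − 8·(2025/664))/7 = -147/83.
Residuals: -5/166, -53/664, 545/664, -441/332, 413/664, -71/166, 281/664; SSR = 2121/664.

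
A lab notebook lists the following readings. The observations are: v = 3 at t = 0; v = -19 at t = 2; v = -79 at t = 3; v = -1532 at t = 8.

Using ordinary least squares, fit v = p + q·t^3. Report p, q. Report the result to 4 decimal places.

p = 3.3346, q = -2.9988

Normal-equation sums: Σ1 = 4, Σt^3 = 547, Σt^3·t^3 = 262937.
For Aᵀv: Σv = -1627, Σt^3·v = -786669.
AᵀA·[p, q]ᵀ = Aᵀv becomes [[4, 547]; [547, 262937]]·[p, q]ᵀ = [-1627, -786669]ᵀ.
Δ = 4·262937 − 547² = 752539.
p = ((-1627)·262937 − 547·(-786669))/752539 = 2509444/752539; q = (4·(-786669) − 547·(-1627))/752539 = -2256707/752539.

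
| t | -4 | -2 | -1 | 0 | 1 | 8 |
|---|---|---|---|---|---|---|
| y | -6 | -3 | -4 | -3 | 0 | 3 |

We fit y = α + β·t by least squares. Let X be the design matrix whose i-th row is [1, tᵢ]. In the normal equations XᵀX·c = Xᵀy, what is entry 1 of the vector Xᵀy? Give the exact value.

-13

Entry 1 ↔ basis 1, so (Xᵀy)_{1} = Σᵢ yᵢ = (1)·(-6) + (1)·(-3) + (1)·(-4) + (1)·(-3) + (1)·(0) + (1)·(3) = -13.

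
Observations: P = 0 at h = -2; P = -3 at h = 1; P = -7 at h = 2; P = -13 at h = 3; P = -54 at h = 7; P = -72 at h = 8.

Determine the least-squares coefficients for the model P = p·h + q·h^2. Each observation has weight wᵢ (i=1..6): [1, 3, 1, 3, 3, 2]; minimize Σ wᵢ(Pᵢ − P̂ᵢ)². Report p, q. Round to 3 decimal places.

p = -1.580, q = -0.904

With design matrix M, MᵀWM = [[313, 2137]; [2137, 15673]] and MᵀWP = [-2426, -17542]ᵀ.
Eliminating q: 15673·(row 1) − 2137·(row 2) gives 338880·p = 15673·(-2426) − 2137·(-17542) = -535444, so p = -133861/84720.
Then q = ((-17542) − 2137·(-133861/84720))/15673 = -76571/84720.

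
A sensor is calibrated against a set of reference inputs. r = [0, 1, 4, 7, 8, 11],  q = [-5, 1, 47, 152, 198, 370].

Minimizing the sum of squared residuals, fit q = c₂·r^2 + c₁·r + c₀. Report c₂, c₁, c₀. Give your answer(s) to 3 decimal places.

c₂ = 2.960, c₁ = 1.552, c₀ = -4.658

From the data, Σr^2·r^2 = 21395, Σr^2·r = 2251, Σr^2 = 251, Σr·r = 251, Σr = 31, Σ1 = 6.
Moment sums: Σr^2·q = 65643, Σr·q = 6907, Σq = 763.
So XᵀX·[c₂, c₁, c₀]ᵀ = Xᵀq: [[21395, 2251, 251]; [2251, 251, 31]; [251, 31, 6]]·[c₂, c₁, c₀]ᵀ = [65643, 6907, 763]ᵀ.
Inverting the 3×3 Gram matrix, [c₂, c₁, c₀]ᵀ = [950/321, 2491/1605, -2492/535]ᵀ.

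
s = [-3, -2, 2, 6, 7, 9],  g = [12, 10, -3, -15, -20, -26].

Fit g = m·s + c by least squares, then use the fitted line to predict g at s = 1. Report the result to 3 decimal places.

Compute the Gram sums: Σs·s = 183, Σs = 19, Σ1 = 6.
Right-hand side: Σs·g = -526, Σg = -42.
AᵀA·[m, c]ᵀ = Aᵀg becomes [[183, 19]; [19, 6]]·[m, c]ᵀ = [-526, -42]ᵀ.
det = 183·6 − 19² = 737.
m = ((-526)·6 − 19·(-42))/737 = -2358/737; c = (183·(-42) − 19·(-526))/737 = 2308/737.
At s = 1: ĝ = (-2358/737)·(1) + (2308/737)·(1) = -50/737.

ĝ = -0.068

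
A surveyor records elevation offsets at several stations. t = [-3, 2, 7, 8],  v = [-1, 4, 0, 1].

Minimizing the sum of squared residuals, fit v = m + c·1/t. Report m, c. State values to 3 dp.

m = 0.372, c = 5.783

Normal-equation sums: Σ1 = 4, Σ1/t = 73/168, Σ1/t·1/t = 11209/28224.
And Σv = 4, Σ1/t·v = 59/24.
Determinant 4·(11209/28224) − (73/168)² = 13169/9408.
m = (4·(11209/28224) − (73/168)·(59/24))/(13169/9408) = 14687/39507; c = (4·(59/24) − (73/168)·4)/(13169/9408) = 76160/13169.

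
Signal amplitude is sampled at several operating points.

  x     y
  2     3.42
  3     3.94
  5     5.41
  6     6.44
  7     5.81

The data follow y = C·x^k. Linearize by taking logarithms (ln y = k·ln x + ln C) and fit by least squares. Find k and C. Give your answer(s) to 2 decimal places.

Let Y = ln y. Fitting Y = k·ln x + ln C by least squares:
Sums: Σln x = 7.1389, Σ(ln x)² = 11.2747, Σln y = 7.9112, Σln x·ln y = 11.8370.
Normal system: [[11.2747, 7.1389]; [7.1389, 5]]·[k, ln C]ᵀ = [11.8370, 7.9112]ᵀ.
Solving (det = 5.4099): k = 0.50063, ln C = 0.86745, so C = exp(0.86745) = 2.38084.

k = 0.50, C = 2.38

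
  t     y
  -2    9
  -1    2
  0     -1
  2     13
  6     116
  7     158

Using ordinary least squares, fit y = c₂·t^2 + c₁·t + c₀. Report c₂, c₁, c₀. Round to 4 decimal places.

With design matrix A, AᵀA = [[3730, 558, 94]; [558, 94, 12]; [94, 12, 6]] and Aᵀy = [12008, 1808, 297]ᵀ.
Inverting the 3×3 Gram matrix, [c₂, c₁, c₀]ᵀ = [19701/6334, 28579/31670, -16369/15835]ᵀ.

c₂ = 3.1104, c₁ = 0.9024, c₀ = -1.0337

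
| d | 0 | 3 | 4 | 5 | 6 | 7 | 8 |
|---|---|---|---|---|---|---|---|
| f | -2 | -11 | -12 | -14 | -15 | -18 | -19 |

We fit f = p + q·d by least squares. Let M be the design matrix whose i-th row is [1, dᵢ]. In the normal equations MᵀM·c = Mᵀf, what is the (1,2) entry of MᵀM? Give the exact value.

Row 1 ↔ basis 1, column 2 ↔ basis d, so (MᵀM)_{1,2} = Σᵢ d = (1)·(0) + (1)·(3) + (1)·(4) + (1)·(5) + (1)·(6) + (1)·(7) + (1)·(8) = 33.

33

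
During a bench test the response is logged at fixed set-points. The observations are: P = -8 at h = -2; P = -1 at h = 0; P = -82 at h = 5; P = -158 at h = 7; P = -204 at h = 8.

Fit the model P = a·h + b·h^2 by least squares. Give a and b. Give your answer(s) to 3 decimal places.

From the data, Σh·h = 142, Σh·h^2 = 972, Σh^2·h^2 = 7138.
For MᵀP: Σh·P = -3132, Σh^2·P = -22880.
MᵀM·[a, b]ᵀ = MᵀP becomes [[142, 972]; [972, 7138]]·[a, b]ᵀ = [-3132, -22880]ᵀ.
Eliminating b: 7138·(row 1) − 972·(row 2) gives 68812·a = 7138·(-3132) − 972·(-22880) = -116856, so a = -29214/17203.
Then b = ((-22880) − 972·(-29214/17203))/7138 = -51164/17203.

a = -1.698, b = -2.974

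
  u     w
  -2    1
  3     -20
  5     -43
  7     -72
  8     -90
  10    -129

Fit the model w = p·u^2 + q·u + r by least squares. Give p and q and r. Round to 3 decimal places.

p = -0.926, q = -3.489, r = -2.067

Sums needed: Σu^2·u^2 = 17219, Σu^2·u = 1999, Σu^2 = 251, Σu·u = 251, Σu = 31, Σ1 = 6.
Moment sums: Σu^2·w = -23439, Σu·w = -2791, Σw = -353.
AᵀA·[p, q, r]ᵀ = Aᵀw becomes [[17219, 1999, 251]; [1999, 251, 31]; [251, 31, 6]]·[p, q, r]ᵀ = [-23439, -2791, -353]ᵀ.
Row-reducing yields p = -162869/175884, q = -613739/175884, r = -30292/14657.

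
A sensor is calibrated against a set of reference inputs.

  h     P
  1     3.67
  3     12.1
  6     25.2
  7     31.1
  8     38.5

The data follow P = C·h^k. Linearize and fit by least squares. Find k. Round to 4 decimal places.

k = 1.1095

With ln Pᵢ as the transformed response and ln hᵢ as the regressor:
Σln h = 6.9157, Σ(ln h)² = 12.5280, Σln P = 14.1081, Σln h·ln P = 22.8006.
Equations: 12.5280·k + 6.9157·ln C = 22.8006;  6.9157·k + 5·ln C = 14.1081.
Solving (det = 14.8127): k = 1.10954, ln C = 1.28697.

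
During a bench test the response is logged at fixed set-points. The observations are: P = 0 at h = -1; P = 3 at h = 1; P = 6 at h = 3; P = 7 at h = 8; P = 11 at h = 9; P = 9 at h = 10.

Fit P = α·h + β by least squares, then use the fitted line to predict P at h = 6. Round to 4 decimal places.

XᵀX·[α, β]ᵀ = XᵀP reads: 256·α + 30·β = 266;  30·α + 6·β = 36.
det = 256·6 − 30² = 636.
α = (266·6 − 30·36)/636 = 43/53; β = (256·36 − 30·266)/636 = 103/53.
At h = 6: P̂ = (43/53)·(6) + (103/53)·(1) = 361/53.

P̂ = 6.8113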